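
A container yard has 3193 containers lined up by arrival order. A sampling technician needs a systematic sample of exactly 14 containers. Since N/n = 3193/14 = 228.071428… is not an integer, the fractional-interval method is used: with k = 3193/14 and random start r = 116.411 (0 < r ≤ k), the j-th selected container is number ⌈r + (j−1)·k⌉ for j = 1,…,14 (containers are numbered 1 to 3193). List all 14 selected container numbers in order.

117, 345, 573, 801, 1029, 1257, 1485, 1713, 1941, 2170, 2398, 2626, 2854, 3082

j=1: r + 0k = 116.411 → ⌈·⌉ = 117
j=2: r + 1k = 344.482428… → ⌈·⌉ = 345
j=3: r + 2k = 572.553857… → ⌈·⌉ = 573
j=4: r + 3k = 800.625285… → ⌈·⌉ = 801
j=5: r + 4k = 1028.696714… → ⌈·⌉ = 1029
j=6: r + 5k = 1256.768142… → ⌈·⌉ = 1257
j=7: r + 6k = 1484.839571… → ⌈·⌉ = 1485
j=8: r + 7k = 1712.911 → ⌈·⌉ = 1713
j=9: r + 8k = 1940.982428… → ⌈·⌉ = 1941
j=10: r + 9k = 2169.053857… → ⌈·⌉ = 2170
j=11: r + 10k = 2397.125285… → ⌈·⌉ = 2398
j=12: r + 11k = 2625.196714… → ⌈·⌉ = 2626
j=13: r + 12k = 2853.268142… → ⌈·⌉ = 2854
j=14: r + 13k = 3081.339571… → ⌈·⌉ = 3082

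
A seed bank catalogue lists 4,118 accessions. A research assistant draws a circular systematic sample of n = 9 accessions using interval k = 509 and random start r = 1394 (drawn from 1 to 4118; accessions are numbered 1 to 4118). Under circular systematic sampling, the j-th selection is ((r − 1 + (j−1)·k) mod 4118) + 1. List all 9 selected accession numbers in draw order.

1394, 1903, 2412, 2921, 3430, 3939, 330, 839, 1348

Selection 1: 1394
Selection 2: 1394 + 509 = 1903
Selection 3: 1903 + 509 = 2412
Selection 4: 2412 + 509 = 2921
Selection 5: 2921 + 509 = 3430
Selection 6: 3430 + 509 = 3939
Selection 7: 3939 + 509 = 4448 → 4448 − 4118 = 330
Selection 8: 330 + 509 = 839
Selection 9: 839 + 509 = 1348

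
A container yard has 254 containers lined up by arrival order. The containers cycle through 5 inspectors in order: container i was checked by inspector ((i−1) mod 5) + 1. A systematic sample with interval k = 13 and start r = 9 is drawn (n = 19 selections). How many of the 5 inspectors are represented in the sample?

5

Consecutive selections differ by k = 13, so their inspector numbers differ by 13 mod 5 = 3.
gcd(13, 5) = 1, so the sample visits 5/1 = 5 distinct residues mod 5.
Start 9 is inspector 4; the inspectors hit are 1, 2, 3, 4, 5.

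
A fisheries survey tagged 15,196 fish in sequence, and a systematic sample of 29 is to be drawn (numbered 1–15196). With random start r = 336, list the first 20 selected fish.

k = N/n = 15196/29 = 524
fish 1: 336
fish 2: 336 + 524 = 860
fish 3: 860 + 524 = 1384
fish 4: 1384 + 524 = 1908
fish 5: 1908 + 524 = 2432
fish 6: 2432 + 524 = 2956
fish 7: 2956 + 524 = 3480
fish 8: 3480 + 524 = 4004
fish 9: 4004 + 524 = 4528
fish 10: 4528 + 524 = 5052
fish 11: 5052 + 524 = 5576
fish 12: 5576 + 524 = 6100
fish 13: 6100 + 524 = 6624
fish 14: 6624 + 524 = 7148
fish 15: 7148 + 524 = 7672
fish 16: 7672 + 524 = 8196
fish 17: 8196 + 524 = 8720
fish 18: 8720 + 524 = 9244
fish 19: 9244 + 524 = 9768
fish 20: 9768 + 524 = 10292

336, 860, 1384, 1908, 2432, 2956, 3480, 4004, 4528, 5052, 5576, 6100, 6624, 7148, 7672, 8196, 8720, 9244, 9768, 10292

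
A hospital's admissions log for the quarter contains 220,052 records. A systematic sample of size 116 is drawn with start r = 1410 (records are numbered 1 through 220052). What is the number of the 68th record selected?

k = 220052/116 = 1897
68th selection = r + (68−1)·k = 1410 + 67×1897 = 1410 + 127099 = 128509

128509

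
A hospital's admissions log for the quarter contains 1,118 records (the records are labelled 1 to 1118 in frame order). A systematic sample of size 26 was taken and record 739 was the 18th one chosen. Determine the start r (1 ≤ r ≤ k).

8

k = 1118/26 = 43
r = 739 − (18−1)×43 = 739 − 731 = 8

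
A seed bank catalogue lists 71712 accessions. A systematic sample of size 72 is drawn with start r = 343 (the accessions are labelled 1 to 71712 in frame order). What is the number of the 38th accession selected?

37195

k = 71712/72 = 996
38th selection = r + (38−1)·k = 343 + 37×996 = 343 + 36852 = 37195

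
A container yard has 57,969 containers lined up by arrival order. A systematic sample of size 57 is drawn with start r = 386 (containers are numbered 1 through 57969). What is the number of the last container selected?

57338

k = 57969/57 = 1017
57th selection = r + (57−1)·k = 386 + 56×1017 = 386 + 56952 = 57338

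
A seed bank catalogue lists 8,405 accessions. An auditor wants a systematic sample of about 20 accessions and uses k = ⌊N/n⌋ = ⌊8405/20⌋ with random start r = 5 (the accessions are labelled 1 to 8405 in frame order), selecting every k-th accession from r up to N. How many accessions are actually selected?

k = ⌊8405/20⌋ = 420
Achieved size = ⌊(8405 − 5)/420⌋ + 1 = ⌊8400/420⌋ + 1 = 20 + 1 = 21
(last selection: 5 + 20×420 = 8405 ≤ 8405; next would be 8825 > 8405)

21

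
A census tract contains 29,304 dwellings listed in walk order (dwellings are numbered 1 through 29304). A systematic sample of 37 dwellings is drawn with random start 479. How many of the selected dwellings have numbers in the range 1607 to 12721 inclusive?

14

k = 29304/37 = 792
First selection ≥ 1607: 479 + ⌈(1607−479)/792⌉·792 = 479 + 2×792 = 2063
Last selection ≤ 12721: 479 + ⌊(12721−479)/792⌋·792 = 479 + 15×792 = 12359
Count = 15 − 2 + 1 = 14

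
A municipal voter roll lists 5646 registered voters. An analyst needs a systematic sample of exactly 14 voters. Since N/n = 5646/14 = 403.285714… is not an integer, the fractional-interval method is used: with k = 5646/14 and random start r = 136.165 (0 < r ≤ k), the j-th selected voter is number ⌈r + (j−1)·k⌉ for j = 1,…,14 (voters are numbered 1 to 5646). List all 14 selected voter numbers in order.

j=1: r + 0k = 136.165 → ⌈·⌉ = 137
j=2: r + 1k = 539.450714… → ⌈·⌉ = 540
j=3: r + 2k = 942.736428… → ⌈·⌉ = 943
j=4: r + 3k = 1346.022142… → ⌈·⌉ = 1347
j=5: r + 4k = 1749.307857… → ⌈·⌉ = 1750
j=6: r + 5k = 2152.593571… → ⌈·⌉ = 2153
j=7: r + 6k = 2555.879285… → ⌈·⌉ = 2556
j=8: r + 7k = 2959.165 → ⌈·⌉ = 2960
j=9: r + 8k = 3362.450714… → ⌈·⌉ = 3363
j=10: r + 9k = 3765.736428… → ⌈·⌉ = 3766
j=11: r + 10k = 4169.022142… → ⌈·⌉ = 4170
j=12: r + 11k = 4572.307857… → ⌈·⌉ = 4573
j=13: r + 12k = 4975.593571… → ⌈·⌉ = 4976
j=14: r + 13k = 5378.879285… → ⌈·⌉ = 5379

137, 540, 943, 1347, 1750, 2153, 2556, 2960, 3363, 3766, 4170, 4573, 4976, 5379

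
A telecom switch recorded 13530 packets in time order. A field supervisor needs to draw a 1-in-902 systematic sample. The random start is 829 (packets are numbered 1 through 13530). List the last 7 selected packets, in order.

9th selection = 829 + 8×902 = 8045
10th: 8045 + 902 = 8947
11th: 8947 + 902 = 9849
12th: 9849 + 902 = 10751
13th: 10751 + 902 = 11653
14th: 11653 + 902 = 12555
15th: 12555 + 902 = 13457

8045, 8947, 9849, 10751, 11653, 12555, 13457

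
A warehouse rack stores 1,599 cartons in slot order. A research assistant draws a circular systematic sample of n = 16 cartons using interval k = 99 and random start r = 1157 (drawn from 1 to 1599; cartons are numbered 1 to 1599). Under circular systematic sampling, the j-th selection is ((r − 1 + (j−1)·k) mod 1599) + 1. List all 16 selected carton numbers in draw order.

1157, 1256, 1355, 1454, 1553, 53, 152, 251, 350, 449, 548, 647, 746, 845, 944, 1043

Selection 1: 1157
Selection 2: 1157 + 99 = 1256
Selection 3: 1256 + 99 = 1355
Selection 4: 1355 + 99 = 1454
Selection 5: 1454 + 99 = 1553
Selection 6: 1553 + 99 = 1652 → 1652 − 1599 = 53
Selection 7: 53 + 99 = 152
Selection 8: 152 + 99 = 251
Selection 9: 251 + 99 = 350
Selection 10: 350 + 99 = 449
Selection 11: 449 + 99 = 548
Selection 12: 548 + 99 = 647
Selection 13: 647 + 99 = 746
Selection 14: 746 + 99 = 845
Selection 15: 845 + 99 = 944
Selection 16: 944 + 99 = 1043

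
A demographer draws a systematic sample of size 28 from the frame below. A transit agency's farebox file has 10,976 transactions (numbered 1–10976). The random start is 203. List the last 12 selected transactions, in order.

6475, 6867, 7259, 7651, 8043, 8435, 8827, 9219, 9611, 10003, 10395, 10787

k = N/n = 10976/28 = 392
17th selection = 203 + 16×392 = 6475
18th: 6475 + 392 = 6867
19th: 6867 + 392 = 7259
20th: 7259 + 392 = 7651
21st: 7651 + 392 = 8043
22nd: 8043 + 392 = 8435
23rd: 8435 + 392 = 8827
24th: 8827 + 392 = 9219
25th: 9219 + 392 = 9611
26th: 9611 + 392 = 10003
27th: 10003 + 392 = 10395
28th: 10395 + 392 = 10787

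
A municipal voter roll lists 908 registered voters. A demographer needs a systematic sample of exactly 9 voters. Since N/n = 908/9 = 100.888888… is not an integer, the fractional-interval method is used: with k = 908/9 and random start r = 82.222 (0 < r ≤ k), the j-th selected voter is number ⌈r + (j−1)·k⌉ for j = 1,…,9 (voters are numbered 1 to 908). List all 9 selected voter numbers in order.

83, 184, 284, 385, 486, 587, 688, 789, 890

j=1: r + 0k = 82.222 → ⌈·⌉ = 83
j=2: r + 1k = 183.110888… → ⌈·⌉ = 184
j=3: r + 2k = 283.999777… → ⌈·⌉ = 284
j=4: r + 3k = 384.888666… → ⌈·⌉ = 385
j=5: r + 4k = 485.777555… → ⌈·⌉ = 486
j=6: r + 5k = 586.666444… → ⌈·⌉ = 587
j=7: r + 6k = 687.555333… → ⌈·⌉ = 688
j=8: r + 7k = 788.444222… → ⌈·⌉ = 789
j=9: r + 8k = 889.333111… → ⌈·⌉ = 890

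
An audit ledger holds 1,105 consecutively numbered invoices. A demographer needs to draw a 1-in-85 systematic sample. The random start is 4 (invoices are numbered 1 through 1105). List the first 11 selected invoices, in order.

invoice 1: 4
invoice 2: 4 + 85 = 89
invoice 3: 89 + 85 = 174
invoice 4: 174 + 85 = 259
invoice 5: 259 + 85 = 344
invoice 6: 344 + 85 = 429
invoice 7: 429 + 85 = 514
invoice 8: 514 + 85 = 599
invoice 9: 599 + 85 = 684
invoice 10: 684 + 85 = 769
invoice 11: 769 + 85 = 854

4, 89, 174, 259, 344, 429, 514, 599, 684, 769, 854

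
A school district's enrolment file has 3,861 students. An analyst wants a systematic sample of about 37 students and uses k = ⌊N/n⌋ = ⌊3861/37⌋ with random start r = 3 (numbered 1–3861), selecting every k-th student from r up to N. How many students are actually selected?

38

k = ⌊3861/37⌋ = 104
Achieved size = ⌊(3861 − 3)/104⌋ + 1 = ⌊3858/104⌋ + 1 = 37 + 1 = 38
(last selection: 3 + 37×104 = 3851 ≤ 3861; next would be 3955 > 3861)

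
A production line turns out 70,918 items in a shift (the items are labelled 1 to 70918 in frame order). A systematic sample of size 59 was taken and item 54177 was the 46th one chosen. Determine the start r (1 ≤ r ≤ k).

k = 70918/59 = 1202
r = 54177 − (46−1)×1202 = 54177 − 54090 = 87

87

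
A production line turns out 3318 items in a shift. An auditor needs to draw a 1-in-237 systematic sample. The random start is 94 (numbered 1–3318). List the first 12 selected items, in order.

item 1: 94
item 2: 94 + 237 = 331
item 3: 331 + 237 = 568
item 4: 568 + 237 = 805
item 5: 805 + 237 = 1042
item 6: 1042 + 237 = 1279
item 7: 1279 + 237 = 1516
item 8: 1516 + 237 = 1753
item 9: 1753 + 237 = 1990
item 10: 1990 + 237 = 2227
item 11: 2227 + 237 = 2464
item 12: 2464 + 237 = 2701

94, 331, 568, 805, 1042, 1279, 1516, 1753, 1990, 2227, 2464, 2701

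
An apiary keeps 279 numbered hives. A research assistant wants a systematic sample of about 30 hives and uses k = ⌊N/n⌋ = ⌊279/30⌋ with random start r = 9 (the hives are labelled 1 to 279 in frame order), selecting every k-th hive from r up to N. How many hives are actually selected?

31

k = ⌊279/30⌋ = 9
Achieved size = ⌊(279 − 9)/9⌋ + 1 = ⌊270/9⌋ + 1 = 30 + 1 = 31
(last selection: 9 + 30×9 = 279 ≤ 279; next would be 288 > 279)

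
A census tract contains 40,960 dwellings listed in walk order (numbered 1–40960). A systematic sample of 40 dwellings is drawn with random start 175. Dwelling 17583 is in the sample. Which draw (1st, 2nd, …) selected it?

k = 40960/40 = 1024
position = (17583 − 175)/1024 + 1 = 17408/1024 + 1 = 17 + 1 = 18

18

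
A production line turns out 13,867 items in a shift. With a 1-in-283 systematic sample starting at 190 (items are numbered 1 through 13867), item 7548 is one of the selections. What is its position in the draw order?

k = 283
position = (7548 − 190)/283 + 1 = 7358/283 + 1 = 26 + 1 = 27

27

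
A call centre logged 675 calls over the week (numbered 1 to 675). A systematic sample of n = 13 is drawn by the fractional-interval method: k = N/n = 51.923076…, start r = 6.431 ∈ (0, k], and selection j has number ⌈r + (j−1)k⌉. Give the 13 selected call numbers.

7, 59, 111, 163, 215, 267, 318, 370, 422, 474, 526, 578, 630

j=1: r + 0k = 6.431 → ⌈·⌉ = 7
j=2: r + 1k = 58.354076… → ⌈·⌉ = 59
j=3: r + 2k = 110.277153… → ⌈·⌉ = 111
j=4: r + 3k = 162.200230… → ⌈·⌉ = 163
j=5: r + 4k = 214.123307… → ⌈·⌉ = 215
j=6: r + 5k = 266.046384… → ⌈·⌉ = 267
j=7: r + 6k = 317.969461… → ⌈·⌉ = 318
j=8: r + 7k = 369.892538… → ⌈·⌉ = 370
j=9: r + 8k = 421.815615… → ⌈·⌉ = 422
j=10: r + 9k = 473.738692… → ⌈·⌉ = 474
j=11: r + 10k = 525.661769… → ⌈·⌉ = 526
j=12: r + 11k = 577.584846… → ⌈·⌉ = 578
j=13: r + 12k = 629.507923… → ⌈·⌉ = 630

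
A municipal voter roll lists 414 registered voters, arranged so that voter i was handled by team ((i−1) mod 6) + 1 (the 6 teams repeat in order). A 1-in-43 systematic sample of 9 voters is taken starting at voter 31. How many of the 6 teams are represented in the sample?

Consecutive selections differ by k = 43, so their team numbers differ by 43 mod 6 = 1.
gcd(43, 6) = 1, so the sample visits 6/1 = 6 distinct residues mod 6.
Start 31 is team 1; the teams hit are 1, 2, 3, 4, 5, 6.

6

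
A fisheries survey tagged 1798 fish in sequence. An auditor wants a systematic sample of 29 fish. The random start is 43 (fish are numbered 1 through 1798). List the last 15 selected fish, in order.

k = N/n = 1798/29 = 62
15th selection = 43 + 14×62 = 911
16th: 911 + 62 = 973
17th: 973 + 62 = 1035
18th: 1035 + 62 = 1097
19th: 1097 + 62 = 1159
20th: 1159 + 62 = 1221
21st: 1221 + 62 = 1283
22nd: 1283 + 62 = 1345
23rd: 1345 + 62 = 1407
24th: 1407 + 62 = 1469
25th: 1469 + 62 = 1531
26th: 1531 + 62 = 1593
27th: 1593 + 62 = 1655
28th: 1655 + 62 = 1717
29th: 1717 + 62 = 1779

911, 973, 1035, 1097, 1159, 1221, 1283, 1345, 1407, 1469, 1531, 1593, 1655, 1717, 1779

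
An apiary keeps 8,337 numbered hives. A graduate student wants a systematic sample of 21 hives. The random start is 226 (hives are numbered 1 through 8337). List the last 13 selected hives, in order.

3402, 3799, 4196, 4593, 4990, 5387, 5784, 6181, 6578, 6975, 7372, 7769, 8166

k = N/n = 8337/21 = 397
9th selection = 226 + 8×397 = 3402
10th: 3402 + 397 = 3799
11th: 3799 + 397 = 4196
12th: 4196 + 397 = 4593
13th: 4593 + 397 = 4990
14th: 4990 + 397 = 5387
15th: 5387 + 397 = 5784
16th: 5784 + 397 = 6181
17th: 6181 + 397 = 6578
18th: 6578 + 397 = 6975
19th: 6975 + 397 = 7372
20th: 7372 + 397 = 7769
21st: 7769 + 397 = 8166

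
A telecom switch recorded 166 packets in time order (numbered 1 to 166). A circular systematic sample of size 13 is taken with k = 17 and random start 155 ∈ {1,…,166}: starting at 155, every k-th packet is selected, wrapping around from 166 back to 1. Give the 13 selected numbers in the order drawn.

Selection 1: 155
Selection 2: 155 + 17 = 172 → 172 − 166 = 6
Selection 3: 6 + 17 = 23
Selection 4: 23 + 17 = 40
Selection 5: 40 + 17 = 57
Selection 6: 57 + 17 = 74
Selection 7: 74 + 17 = 91
Selection 8: 91 + 17 = 108
Selection 9: 108 + 17 = 125
Selection 10: 125 + 17 = 142
Selection 11: 142 + 17 = 159
Selection 12: 159 + 17 = 176 → 176 − 166 = 10
Selection 13: 10 + 17 = 27

155, 6, 23, 40, 57, 74, 91, 108, 125, 142, 159, 10, 27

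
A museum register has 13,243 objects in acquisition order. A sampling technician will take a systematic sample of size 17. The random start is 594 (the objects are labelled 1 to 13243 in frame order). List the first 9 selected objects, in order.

k = N/n = 13243/17 = 779
object 1: 594
object 2: 594 + 779 = 1373
object 3: 1373 + 779 = 2152
object 4: 2152 + 779 = 2931
object 5: 2931 + 779 = 3710
object 6: 3710 + 779 = 4489
object 7: 4489 + 779 = 5268
object 8: 5268 + 779 = 6047
object 9: 6047 + 779 = 6826

594, 1373, 2152, 2931, 3710, 4489, 5268, 6047, 6826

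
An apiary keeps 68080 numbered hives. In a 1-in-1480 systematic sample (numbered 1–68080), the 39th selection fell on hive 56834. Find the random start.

k = 1480
r = 56834 − (39−1)×1480 = 56834 − 56240 = 594

594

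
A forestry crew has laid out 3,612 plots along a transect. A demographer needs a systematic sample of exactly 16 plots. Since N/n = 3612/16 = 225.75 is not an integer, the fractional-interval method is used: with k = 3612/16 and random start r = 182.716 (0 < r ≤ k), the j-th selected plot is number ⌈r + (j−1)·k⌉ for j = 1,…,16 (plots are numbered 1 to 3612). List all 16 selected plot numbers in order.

j=1: r + 0k = 182.716 → ⌈·⌉ = 183
j=2: r + 1k = 408.466 → ⌈·⌉ = 409
j=3: r + 2k = 634.216 → ⌈·⌉ = 635
j=4: r + 3k = 859.966 → ⌈·⌉ = 860
j=5: r + 4k = 1085.716 → ⌈·⌉ = 1086
j=6: r + 5k = 1311.466 → ⌈·⌉ = 1312
j=7: r + 6k = 1537.216 → ⌈·⌉ = 1538
j=8: r + 7k = 1762.966 → ⌈·⌉ = 1763
j=9: r + 8k = 1988.716 → ⌈·⌉ = 1989
j=10: r + 9k = 2214.466 → ⌈·⌉ = 2215
j=11: r + 10k = 2440.216 → ⌈·⌉ = 2441
j=12: r + 11k = 2665.966 → ⌈·⌉ = 2666
j=13: r + 12k = 2891.716 → ⌈·⌉ = 2892
j=14: r + 13k = 3117.466 → ⌈·⌉ = 3118
j=15: r + 14k = 3343.216 → ⌈·⌉ = 3344
j=16: r + 15k = 3568.966 → ⌈·⌉ = 3569

183, 409, 635, 860, 1086, 1312, 1538, 1763, 1989, 2215, 2441, 2666, 2892, 3118, 3344, 3569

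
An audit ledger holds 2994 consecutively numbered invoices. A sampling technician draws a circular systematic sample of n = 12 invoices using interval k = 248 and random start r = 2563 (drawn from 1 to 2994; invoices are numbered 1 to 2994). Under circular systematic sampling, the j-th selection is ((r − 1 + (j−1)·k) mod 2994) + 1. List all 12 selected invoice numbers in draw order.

Selection 1: 2563
Selection 2: 2563 + 248 = 2811
Selection 3: 2811 + 248 = 3059 → 3059 − 2994 = 65
Selection 4: 65 + 248 = 313
Selection 5: 313 + 248 = 561
Selection 6: 561 + 248 = 809
Selection 7: 809 + 248 = 1057
Selection 8: 1057 + 248 = 1305
Selection 9: 1305 + 248 = 1553
Selection 10: 1553 + 248 = 1801
Selection 11: 1801 + 248 = 2049
Selection 12: 2049 + 248 = 2297

2563, 2811, 65, 313, 561, 809, 1057, 1305, 1553, 1801, 2049, 2297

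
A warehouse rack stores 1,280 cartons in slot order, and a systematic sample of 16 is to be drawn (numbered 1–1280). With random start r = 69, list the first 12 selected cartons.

69, 149, 229, 309, 389, 469, 549, 629, 709, 789, 869, 949

k = N/n = 1280/16 = 80
carton 1: 69
carton 2: 69 + 80 = 149
carton 3: 149 + 80 = 229
carton 4: 229 + 80 = 309
carton 5: 309 + 80 = 389
carton 6: 389 + 80 = 469
carton 7: 469 + 80 = 549
carton 8: 549 + 80 = 629
carton 9: 629 + 80 = 709
carton 10: 709 + 80 = 789
carton 11: 789 + 80 = 869
carton 12: 869 + 80 = 949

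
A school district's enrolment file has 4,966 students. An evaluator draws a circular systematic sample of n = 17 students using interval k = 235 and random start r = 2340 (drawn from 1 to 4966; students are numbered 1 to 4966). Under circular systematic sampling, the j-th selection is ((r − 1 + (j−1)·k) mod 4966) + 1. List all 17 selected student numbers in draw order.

2340, 2575, 2810, 3045, 3280, 3515, 3750, 3985, 4220, 4455, 4690, 4925, 194, 429, 664, 899, 1134

Selection 1: 2340
Selection 2: 2340 + 235 = 2575
Selection 3: 2575 + 235 = 2810
Selection 4: 2810 + 235 = 3045
Selection 5: 3045 + 235 = 3280
Selection 6: 3280 + 235 = 3515
Selection 7: 3515 + 235 = 3750
Selection 8: 3750 + 235 = 3985
Selection 9: 3985 + 235 = 4220
Selection 10: 4220 + 235 = 4455
Selection 11: 4455 + 235 = 4690
Selection 12: 4690 + 235 = 4925
Selection 13: 4925 + 235 = 5160 → 5160 − 4966 = 194
Selection 14: 194 + 235 = 429
Selection 15: 429 + 235 = 664
Selection 16: 664 + 235 = 899
Selection 17: 899 + 235 = 1134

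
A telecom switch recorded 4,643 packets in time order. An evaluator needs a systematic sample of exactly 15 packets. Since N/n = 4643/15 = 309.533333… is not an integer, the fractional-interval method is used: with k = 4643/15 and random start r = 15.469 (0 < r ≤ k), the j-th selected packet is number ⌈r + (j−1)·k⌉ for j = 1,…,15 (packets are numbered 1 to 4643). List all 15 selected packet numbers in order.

j=1: r + 0k = 15.469 → ⌈·⌉ = 16
j=2: r + 1k = 325.002333… → ⌈·⌉ = 326
j=3: r + 2k = 634.535666… → ⌈·⌉ = 635
j=4: r + 3k = 944.069 → ⌈·⌉ = 945
j=5: r + 4k = 1253.602333… → ⌈·⌉ = 1254
j=6: r + 5k = 1563.135666… → ⌈·⌉ = 1564
j=7: r + 6k = 1872.669 → ⌈·⌉ = 1873
j=8: r + 7k = 2182.202333… → ⌈·⌉ = 2183
j=9: r + 8k = 2491.735666… → ⌈·⌉ = 2492
j=10: r + 9k = 2801.269 → ⌈·⌉ = 2802
j=11: r + 10k = 3110.802333… → ⌈·⌉ = 3111
j=12: r + 11k = 3420.335666… → ⌈·⌉ = 3421
j=13: r + 12k = 3729.869 → ⌈·⌉ = 3730
j=14: r + 13k = 4039.402333… → ⌈·⌉ = 4040
j=15: r + 14k = 4348.935666… → ⌈·⌉ = 4349

16, 326, 635, 945, 1254, 1564, 1873, 2183, 2492, 2802, 3111, 3421, 3730, 4040, 4349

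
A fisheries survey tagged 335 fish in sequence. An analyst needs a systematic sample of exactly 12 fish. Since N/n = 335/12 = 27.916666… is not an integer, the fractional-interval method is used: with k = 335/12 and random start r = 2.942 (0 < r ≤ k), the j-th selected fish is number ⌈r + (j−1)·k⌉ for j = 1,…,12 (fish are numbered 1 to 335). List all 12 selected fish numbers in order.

j=1: r + 0k = 2.942 → ⌈·⌉ = 3
j=2: r + 1k = 30.858666… → ⌈·⌉ = 31
j=3: r + 2k = 58.775333… → ⌈·⌉ = 59
j=4: r + 3k = 86.692 → ⌈·⌉ = 87
j=5: r + 4k = 114.608666… → ⌈·⌉ = 115
j=6: r + 5k = 142.525333… → ⌈·⌉ = 143
j=7: r + 6k = 170.442 → ⌈·⌉ = 171
j=8: r + 7k = 198.358666… → ⌈·⌉ = 199
j=9: r + 8k = 226.275333… → ⌈·⌉ = 227
j=10: r + 9k = 254.192 → ⌈·⌉ = 255
j=11: r + 10k = 282.108666… → ⌈·⌉ = 283
j=12: r + 11k = 310.025333… → ⌈·⌉ = 311

3, 31, 59, 87, 115, 143, 171, 199, 227, 255, 283, 311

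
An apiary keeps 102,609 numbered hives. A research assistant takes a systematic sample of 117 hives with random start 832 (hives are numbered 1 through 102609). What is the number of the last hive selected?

102564

k = 102609/117 = 877
117th selection = r + (117−1)·k = 832 + 116×877 = 832 + 101732 = 102564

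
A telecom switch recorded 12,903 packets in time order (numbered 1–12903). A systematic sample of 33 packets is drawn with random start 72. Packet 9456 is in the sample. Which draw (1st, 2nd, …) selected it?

k = 12903/33 = 391
position = (9456 − 72)/391 + 1 = 9384/391 + 1 = 24 + 1 = 25

25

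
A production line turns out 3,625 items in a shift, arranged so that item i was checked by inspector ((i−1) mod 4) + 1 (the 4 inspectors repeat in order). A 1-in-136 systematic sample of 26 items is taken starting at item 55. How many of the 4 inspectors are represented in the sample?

Consecutive selections differ by k = 136, so their inspector numbers differ by 136 mod 4 = 0.
gcd(136, 4) = 4, so the sample visits 4/4 = 1 distinct residues mod 4.
Start 55 is inspector 3; the inspectors hit are 3.

1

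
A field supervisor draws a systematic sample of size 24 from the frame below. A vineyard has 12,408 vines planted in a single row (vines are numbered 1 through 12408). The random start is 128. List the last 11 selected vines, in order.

k = N/n = 12408/24 = 517
14th selection = 128 + 13×517 = 6849
15th: 6849 + 517 = 7366
16th: 7366 + 517 = 7883
17th: 7883 + 517 = 8400
18th: 8400 + 517 = 8917
19th: 8917 + 517 = 9434
20th: 9434 + 517 = 9951
21st: 9951 + 517 = 10468
22nd: 10468 + 517 = 10985
23rd: 10985 + 517 = 11502
24th: 11502 + 517 = 12019

6849, 7366, 7883, 8400, 8917, 9434, 9951, 10468, 10985, 11502, 12019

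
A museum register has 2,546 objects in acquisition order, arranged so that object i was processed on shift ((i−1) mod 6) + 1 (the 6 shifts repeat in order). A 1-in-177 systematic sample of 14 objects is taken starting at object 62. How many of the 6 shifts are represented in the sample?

2

Consecutive selections differ by k = 177, so their shift numbers differ by 177 mod 6 = 3.
gcd(177, 6) = 3, so the sample visits 6/3 = 2 distinct residues mod 6.
Start 62 is shift 2; the shifts hit are 2, 5.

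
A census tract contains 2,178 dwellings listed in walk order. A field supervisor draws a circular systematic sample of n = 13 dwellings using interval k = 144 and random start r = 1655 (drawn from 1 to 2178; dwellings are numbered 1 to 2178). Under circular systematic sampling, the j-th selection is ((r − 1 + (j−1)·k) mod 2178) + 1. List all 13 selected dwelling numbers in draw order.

1655, 1799, 1943, 2087, 53, 197, 341, 485, 629, 773, 917, 1061, 1205

Selection 1: 1655
Selection 2: 1655 + 144 = 1799
Selection 3: 1799 + 144 = 1943
Selection 4: 1943 + 144 = 2087
Selection 5: 2087 + 144 = 2231 → 2231 − 2178 = 53
Selection 6: 53 + 144 = 197
Selection 7: 197 + 144 = 341
Selection 8: 341 + 144 = 485
Selection 9: 485 + 144 = 629
Selection 10: 629 + 144 = 773
Selection 11: 773 + 144 = 917
Selection 12: 917 + 144 = 1061
Selection 13: 1061 + 144 = 1205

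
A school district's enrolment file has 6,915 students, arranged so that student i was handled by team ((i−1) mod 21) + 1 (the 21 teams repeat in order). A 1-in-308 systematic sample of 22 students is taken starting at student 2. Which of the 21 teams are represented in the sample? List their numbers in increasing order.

Consecutive selections differ by k = 308, so their team numbers differ by 308 mod 21 = 14.
gcd(308, 21) = 7, so the sample visits 21/7 = 3 distinct residues mod 21.
Start 2 is team 2; the teams hit are 2, 9, 16.

2, 9, 16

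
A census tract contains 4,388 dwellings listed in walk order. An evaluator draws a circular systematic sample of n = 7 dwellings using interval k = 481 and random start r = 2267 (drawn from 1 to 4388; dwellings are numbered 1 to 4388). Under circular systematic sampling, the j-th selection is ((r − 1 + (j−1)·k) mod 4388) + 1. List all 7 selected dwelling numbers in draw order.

Selection 1: 2267
Selection 2: 2267 + 481 = 2748
Selection 3: 2748 + 481 = 3229
Selection 4: 3229 + 481 = 3710
Selection 5: 3710 + 481 = 4191
Selection 6: 4191 + 481 = 4672 → 4672 − 4388 = 284
Selection 7: 284 + 481 = 765

2267, 2748, 3229, 3710, 4191, 284, 765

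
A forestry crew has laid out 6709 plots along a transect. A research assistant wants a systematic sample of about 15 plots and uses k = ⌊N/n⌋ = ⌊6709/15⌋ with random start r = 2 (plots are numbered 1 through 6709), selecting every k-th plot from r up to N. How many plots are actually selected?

16

k = ⌊6709/15⌋ = 447
Achieved size = ⌊(6709 − 2)/447⌋ + 1 = ⌊6707/447⌋ + 1 = 15 + 1 = 16
(last selection: 2 + 15×447 = 6707 ≤ 6709; next would be 7154 > 6709)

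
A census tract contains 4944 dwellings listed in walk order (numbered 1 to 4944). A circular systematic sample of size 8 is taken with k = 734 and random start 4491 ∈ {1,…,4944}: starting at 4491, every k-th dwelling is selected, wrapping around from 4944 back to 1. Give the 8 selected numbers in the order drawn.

Selection 1: 4491
Selection 2: 4491 + 734 = 5225 → 5225 − 4944 = 281
Selection 3: 281 + 734 = 1015
Selection 4: 1015 + 734 = 1749
Selection 5: 1749 + 734 = 2483
Selection 6: 2483 + 734 = 3217
Selection 7: 3217 + 734 = 3951
Selection 8: 3951 + 734 = 4685

4491, 281, 1015, 1749, 2483, 3217, 3951, 4685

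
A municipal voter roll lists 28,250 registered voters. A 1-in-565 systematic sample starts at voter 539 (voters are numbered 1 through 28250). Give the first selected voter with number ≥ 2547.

2799

k = 565
Steps past start: ⌈(2547 − 539)/565⌉ = ⌈2008/565⌉ = 4
Selected voter: 539 + 4×565 = 2799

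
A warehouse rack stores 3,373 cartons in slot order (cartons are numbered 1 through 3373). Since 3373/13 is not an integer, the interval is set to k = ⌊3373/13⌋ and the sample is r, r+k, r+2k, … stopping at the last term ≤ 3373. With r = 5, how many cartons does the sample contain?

14

k = ⌊3373/13⌋ = 259
Achieved size = ⌊(3373 − 5)/259⌋ + 1 = ⌊3368/259⌋ + 1 = 13 + 1 = 14
(last selection: 5 + 13×259 = 3372 ≤ 3373; next would be 3631 > 3373)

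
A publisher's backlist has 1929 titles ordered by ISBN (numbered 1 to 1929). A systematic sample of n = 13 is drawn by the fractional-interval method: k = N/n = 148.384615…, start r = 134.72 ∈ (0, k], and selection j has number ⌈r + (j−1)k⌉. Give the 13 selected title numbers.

j=1: r + 0k = 134.72 → ⌈·⌉ = 135
j=2: r + 1k = 283.104615… → ⌈·⌉ = 284
j=3: r + 2k = 431.489230… → ⌈·⌉ = 432
j=4: r + 3k = 579.873846… → ⌈·⌉ = 580
j=5: r + 4k = 728.258461… → ⌈·⌉ = 729
j=6: r + 5k = 876.643076… → ⌈·⌉ = 877
j=7: r + 6k = 1025.027692… → ⌈·⌉ = 1026
j=8: r + 7k = 1173.412307… → ⌈·⌉ = 1174
j=9: r + 8k = 1321.796923… → ⌈·⌉ = 1322
j=10: r + 9k = 1470.181538… → ⌈·⌉ = 1471
j=11: r + 10k = 1618.566153… → ⌈·⌉ = 1619
j=12: r + 11k = 1766.950769… → ⌈·⌉ = 1767
j=13: r + 12k = 1915.335384… → ⌈·⌉ = 1916

135, 284, 432, 580, 729, 877, 1026, 1174, 1322, 1471, 1619, 1767, 1916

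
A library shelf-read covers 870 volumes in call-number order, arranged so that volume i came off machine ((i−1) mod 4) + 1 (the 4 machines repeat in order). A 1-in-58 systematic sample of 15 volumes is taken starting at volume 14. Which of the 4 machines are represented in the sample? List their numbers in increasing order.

Consecutive selections differ by k = 58, so their machine numbers differ by 58 mod 4 = 2.
gcd(58, 4) = 2, so the sample visits 4/2 = 2 distinct residues mod 4.
Start 14 is machine 2; the machines hit are 2, 4.

2, 4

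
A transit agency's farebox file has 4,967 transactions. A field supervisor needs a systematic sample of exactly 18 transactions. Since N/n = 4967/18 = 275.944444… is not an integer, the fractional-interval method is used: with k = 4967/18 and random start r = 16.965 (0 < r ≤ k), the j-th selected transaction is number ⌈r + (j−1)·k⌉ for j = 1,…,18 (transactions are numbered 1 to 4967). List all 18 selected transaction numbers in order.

j=1: r + 0k = 16.965 → ⌈·⌉ = 17
j=2: r + 1k = 292.909444… → ⌈·⌉ = 293
j=3: r + 2k = 568.853888… → ⌈·⌉ = 569
j=4: r + 3k = 844.798333… → ⌈·⌉ = 845
j=5: r + 4k = 1120.742777… → ⌈·⌉ = 1121
j=6: r + 5k = 1396.687222… → ⌈·⌉ = 1397
j=7: r + 6k = 1672.631666… → ⌈·⌉ = 1673
j=8: r + 7k = 1948.576111… → ⌈·⌉ = 1949
j=9: r + 8k = 2224.520555… → ⌈·⌉ = 2225
j=10: r + 9k = 2500.465 → ⌈·⌉ = 2501
j=11: r + 10k = 2776.409444… → ⌈·⌉ = 2777
j=12: r + 11k = 3052.353888… → ⌈·⌉ = 3053
j=13: r + 12k = 3328.298333… → ⌈·⌉ = 3329
j=14: r + 13k = 3604.242777… → ⌈·⌉ = 3605
j=15: r + 14k = 3880.187222… → ⌈·⌉ = 3881
j=16: r + 15k = 4156.131666… → ⌈·⌉ = 4157
j=17: r + 16k = 4432.076111… → ⌈·⌉ = 4433
j=18: r + 17k = 4708.020555… → ⌈·⌉ = 4709

17, 293, 569, 845, 1121, 1397, 1673, 1949, 2225, 2501, 2777, 3053, 3329, 3605, 3881, 4157, 4433, 4709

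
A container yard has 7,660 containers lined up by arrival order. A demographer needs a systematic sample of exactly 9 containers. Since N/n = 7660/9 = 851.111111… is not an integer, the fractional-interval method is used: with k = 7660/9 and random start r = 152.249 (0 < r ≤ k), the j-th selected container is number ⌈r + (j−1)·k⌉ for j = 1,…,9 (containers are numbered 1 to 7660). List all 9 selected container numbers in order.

j=1: r + 0k = 152.249 → ⌈·⌉ = 153
j=2: r + 1k = 1003.360111… → ⌈·⌉ = 1004
j=3: r + 2k = 1854.471222… → ⌈·⌉ = 1855
j=4: r + 3k = 2705.582333… → ⌈·⌉ = 2706
j=5: r + 4k = 3556.693444… → ⌈·⌉ = 3557
j=6: r + 5k = 4407.804555… → ⌈·⌉ = 4408
j=7: r + 6k = 5258.915666… → ⌈·⌉ = 5259
j=8: r + 7k = 6110.026777… → ⌈·⌉ = 6111
j=9: r + 8k = 6961.137888… → ⌈·⌉ = 6962

153, 1004, 1855, 2706, 3557, 4408, 5259, 6111, 6962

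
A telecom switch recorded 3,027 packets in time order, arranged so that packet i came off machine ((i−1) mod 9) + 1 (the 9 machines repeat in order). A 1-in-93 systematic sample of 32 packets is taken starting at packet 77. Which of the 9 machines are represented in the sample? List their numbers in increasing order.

2, 5, 8

Consecutive selections differ by k = 93, so their machine numbers differ by 93 mod 9 = 3.
gcd(93, 9) = 3, so the sample visits 9/3 = 3 distinct residues mod 9.
Start 77 is machine 5; the machines hit are 2, 5, 8.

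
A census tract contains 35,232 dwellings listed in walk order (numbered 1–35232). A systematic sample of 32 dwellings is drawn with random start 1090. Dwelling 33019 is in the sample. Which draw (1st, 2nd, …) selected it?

k = 35232/32 = 1101
position = (33019 − 1090)/1101 + 1 = 31929/1101 + 1 = 29 + 1 = 30

30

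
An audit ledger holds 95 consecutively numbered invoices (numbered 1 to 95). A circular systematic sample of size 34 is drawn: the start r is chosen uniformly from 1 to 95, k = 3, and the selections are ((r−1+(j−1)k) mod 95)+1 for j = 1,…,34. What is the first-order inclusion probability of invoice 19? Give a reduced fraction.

34/95

For each position j, as r ranges over 1…95 the j-th selection hits every invoice exactly once, so invoice 19 is selected for exactly 34 of the 95 starts.
Inclusion probability = 34/95.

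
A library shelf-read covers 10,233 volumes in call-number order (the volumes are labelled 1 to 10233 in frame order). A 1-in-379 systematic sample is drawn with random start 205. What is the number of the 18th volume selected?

6648

k = 379
18th selection = r + (18−1)·k = 205 + 17×379 = 205 + 6443 = 6648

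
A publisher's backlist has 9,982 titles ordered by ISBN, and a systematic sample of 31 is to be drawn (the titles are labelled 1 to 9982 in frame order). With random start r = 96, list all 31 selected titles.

96, 418, 740, 1062, 1384, 1706, 2028, 2350, 2672, 2994, 3316, 3638, 3960, 4282, 4604, 4926, 5248, 5570, 5892, 6214, 6536, 6858, 7180, 7502, 7824, 8146, 8468, 8790, 9112, 9434, 9756

k = N/n = 9982/31 = 322
title 1: 96
title 2: 96 + 322 = 418
title 3: 418 + 322 = 740
title 4: 740 + 322 = 1062
title 5: 1062 + 322 = 1384
title 6: 1384 + 322 = 1706
title 7: 1706 + 322 = 2028
title 8: 2028 + 322 = 2350
title 9: 2350 + 322 = 2672
title 10: 2672 + 322 = 2994
title 11: 2994 + 322 = 3316
title 12: 3316 + 322 = 3638
title 13: 3638 + 322 = 3960
title 14: 3960 + 322 = 4282
title 15: 4282 + 322 = 4604
title 16: 4604 + 322 = 4926
title 17: 4926 + 322 = 5248
title 18: 5248 + 322 = 5570
title 19: 5570 + 322 = 5892
title 20: 5892 + 322 = 6214
title 21: 6214 + 322 = 6536
title 22: 6536 + 322 = 6858
title 23: 6858 + 322 = 7180
title 24: 7180 + 322 = 7502
title 25: 7502 + 322 = 7824
title 26: 7824 + 322 = 8146
title 27: 8146 + 322 = 8468
title 28: 8468 + 322 = 8790
title 29: 8790 + 322 = 9112
title 30: 9112 + 322 = 9434
title 31: 9434 + 322 = 9756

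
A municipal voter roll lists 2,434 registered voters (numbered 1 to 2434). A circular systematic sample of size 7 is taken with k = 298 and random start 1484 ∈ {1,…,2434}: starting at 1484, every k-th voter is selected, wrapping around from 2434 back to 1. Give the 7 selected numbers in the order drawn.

1484, 1782, 2080, 2378, 242, 540, 838

Selection 1: 1484
Selection 2: 1484 + 298 = 1782
Selection 3: 1782 + 298 = 2080
Selection 4: 2080 + 298 = 2378
Selection 5: 2378 + 298 = 2676 → 2676 − 2434 = 242
Selection 6: 242 + 298 = 540
Selection 7: 540 + 298 = 838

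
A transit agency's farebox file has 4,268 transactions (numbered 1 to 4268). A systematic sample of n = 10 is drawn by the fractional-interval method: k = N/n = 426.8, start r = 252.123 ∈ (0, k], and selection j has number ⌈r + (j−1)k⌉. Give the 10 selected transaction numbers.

253, 679, 1106, 1533, 1960, 2387, 2813, 3240, 3667, 4094

j=1: r + 0k = 252.123 → ⌈·⌉ = 253
j=2: r + 1k = 678.923 → ⌈·⌉ = 679
j=3: r + 2k = 1105.723 → ⌈·⌉ = 1106
j=4: r + 3k = 1532.523 → ⌈·⌉ = 1533
j=5: r + 4k = 1959.323 → ⌈·⌉ = 1960
j=6: r + 5k = 2386.123 → ⌈·⌉ = 2387
j=7: r + 6k = 2812.923 → ⌈·⌉ = 2813
j=8: r + 7k = 3239.723 → ⌈·⌉ = 3240
j=9: r + 8k = 3666.523 → ⌈·⌉ = 3667
j=10: r + 9k = 4093.323 → ⌈·⌉ = 4094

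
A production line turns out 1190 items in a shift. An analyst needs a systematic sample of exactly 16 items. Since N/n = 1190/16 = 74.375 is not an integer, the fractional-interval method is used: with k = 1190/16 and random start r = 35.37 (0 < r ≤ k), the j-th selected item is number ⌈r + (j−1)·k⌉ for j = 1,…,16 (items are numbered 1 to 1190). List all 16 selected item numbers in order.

36, 110, 185, 259, 333, 408, 482, 556, 631, 705, 780, 854, 928, 1003, 1077, 1151

j=1: r + 0k = 35.37 → ⌈·⌉ = 36
j=2: r + 1k = 109.745 → ⌈·⌉ = 110
j=3: r + 2k = 184.12 → ⌈·⌉ = 185
j=4: r + 3k = 258.495 → ⌈·⌉ = 259
j=5: r + 4k = 332.87 → ⌈·⌉ = 333
j=6: r + 5k = 407.245 → ⌈·⌉ = 408
j=7: r + 6k = 481.62 → ⌈·⌉ = 482
j=8: r + 7k = 555.995 → ⌈·⌉ = 556
j=9: r + 8k = 630.37 → ⌈·⌉ = 631
j=10: r + 9k = 704.745 → ⌈·⌉ = 705
j=11: r + 10k = 779.12 → ⌈·⌉ = 780
j=12: r + 11k = 853.495 → ⌈·⌉ = 854
j=13: r + 12k = 927.87 → ⌈·⌉ = 928
j=14: r + 13k = 1002.245 → ⌈·⌉ = 1003
j=15: r + 14k = 1076.62 → ⌈·⌉ = 1077
j=16: r + 15k = 1150.995 → ⌈·⌉ = 1151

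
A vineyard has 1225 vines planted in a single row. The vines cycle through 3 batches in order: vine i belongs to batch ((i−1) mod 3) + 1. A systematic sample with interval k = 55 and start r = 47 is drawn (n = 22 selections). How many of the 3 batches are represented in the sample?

3

Consecutive selections differ by k = 55, so their batch numbers differ by 55 mod 3 = 1.
gcd(55, 3) = 1, so the sample visits 3/1 = 3 distinct residues mod 3.
Start 47 is batch 2; the batches hit are 1, 2, 3.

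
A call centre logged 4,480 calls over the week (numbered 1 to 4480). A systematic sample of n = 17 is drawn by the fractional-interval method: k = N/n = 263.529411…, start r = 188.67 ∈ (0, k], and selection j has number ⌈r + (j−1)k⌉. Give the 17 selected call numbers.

j=1: r + 0k = 188.67 → ⌈·⌉ = 189
j=2: r + 1k = 452.199411… → ⌈·⌉ = 453
j=3: r + 2k = 715.728823… → ⌈·⌉ = 716
j=4: r + 3k = 979.258235… → ⌈·⌉ = 980
j=5: r + 4k = 1242.787647… → ⌈·⌉ = 1243
j=6: r + 5k = 1506.317058… → ⌈·⌉ = 1507
j=7: r + 6k = 1769.846470… → ⌈·⌉ = 1770
j=8: r + 7k = 2033.375882… → ⌈·⌉ = 2034
j=9: r + 8k = 2296.905294… → ⌈·⌉ = 2297
j=10: r + 9k = 2560.434705… → ⌈·⌉ = 2561
j=11: r + 10k = 2823.964117… → ⌈·⌉ = 2824
j=12: r + 11k = 3087.493529… → ⌈·⌉ = 3088
j=13: r + 12k = 3351.022941… → ⌈·⌉ = 3352
j=14: r + 13k = 3614.552352… → ⌈·⌉ = 3615
j=15: r + 14k = 3878.081764… → ⌈·⌉ = 3879
j=16: r + 15k = 4141.611176… → ⌈·⌉ = 4142
j=17: r + 16k = 4405.140588… → ⌈·⌉ = 4406

189, 453, 716, 980, 1243, 1507, 1770, 2034, 2297, 2561, 2824, 3088, 3352, 3615, 3879, 4142, 4406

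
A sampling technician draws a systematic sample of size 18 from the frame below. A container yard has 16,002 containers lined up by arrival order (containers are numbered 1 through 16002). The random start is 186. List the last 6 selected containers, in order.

k = N/n = 16002/18 = 889
13th selection = 186 + 12×889 = 10854
14th: 10854 + 889 = 11743
15th: 11743 + 889 = 12632
16th: 12632 + 889 = 13521
17th: 13521 + 889 = 14410
18th: 14410 + 889 = 15299

10854, 11743, 12632, 13521, 14410, 15299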